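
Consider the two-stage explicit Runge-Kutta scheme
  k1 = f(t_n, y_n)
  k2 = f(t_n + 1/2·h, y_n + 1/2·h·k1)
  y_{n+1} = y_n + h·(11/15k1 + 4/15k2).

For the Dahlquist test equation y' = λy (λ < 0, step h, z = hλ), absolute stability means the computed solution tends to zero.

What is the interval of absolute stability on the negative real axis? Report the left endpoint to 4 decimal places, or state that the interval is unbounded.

Test eqn y'=λy, z=hλ:
  k1=λy_n ⇒ h·k1=z·y_n;  k2=λ(1+1/2z)y_n ⇒ h·k2=z(1+1/2z)y_n
  y_{n+1}/y_n = 1 + 11/15z + 4/15z(1+1/2z) = 1 + z + 2/15z²
  R(z) = 1 + z + 2/15z².

Need |R(x)|<1, x<0.
x=-1.13: |R|=0.0403
R=1: x+2/15x²=0 ⇒ x=−15/2=-7.5000; min R=1−1/(4·2/15)=-0.8750>−1
Confirm numerically:
  x=-7.287: |R|=0.79305 <1
  x=-6.455: |R|=0.10060 <1
  x=-5.768: |R|=0.33202 <1
  x=-4.984: |R|=0.67197 <1
  x=-7.895: |R|=1.41580 >1
  x=-7.597: |R|=1.09825 >1
Interval (-7.5000, 0).

z∈(-7.5000,0).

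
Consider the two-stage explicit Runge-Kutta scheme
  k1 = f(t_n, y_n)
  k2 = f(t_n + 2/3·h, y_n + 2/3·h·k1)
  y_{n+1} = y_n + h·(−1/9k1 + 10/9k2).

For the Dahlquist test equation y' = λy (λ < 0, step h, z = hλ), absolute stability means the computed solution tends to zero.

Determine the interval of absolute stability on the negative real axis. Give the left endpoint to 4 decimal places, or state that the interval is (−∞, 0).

(-1.3500, 0).

With y'=λy (z=hλ):
  k1=λy_n ⇒ h·k1=z·y_n;  k2=λ(1+2/3z)y_n ⇒ h·k2=z(1+2/3z)y_n
  y_{n+1}/y_n = 1 − 1/9z + 10/9z(1+2/3z) = 1 + z + 20/27z²
  Hence R(z) = 1 + z + 20/27z².

Boundary: |R(x)|=1, x<0.
x=-1.69: |R|=1.4256
R=1: x+20/27x²=0 ⇒ x=−27/20=-1.3500; min R=1−1/(4·20/27)=0.6625>−1
Confirm numerically:
  x=-1.292: |R|=0.94449 <1
  x=-1.069: |R|=0.77749 <1
  x=-0.772: |R|=0.66947 <1
  x=-0.769: |R|=0.66905 <1
  x=-1.673: |R|=1.40028 >1
  x=-1.636: |R|=1.34659 >1
  x=-1.540: |R|=1.21674 >1
Stable set (-1.3500, 0).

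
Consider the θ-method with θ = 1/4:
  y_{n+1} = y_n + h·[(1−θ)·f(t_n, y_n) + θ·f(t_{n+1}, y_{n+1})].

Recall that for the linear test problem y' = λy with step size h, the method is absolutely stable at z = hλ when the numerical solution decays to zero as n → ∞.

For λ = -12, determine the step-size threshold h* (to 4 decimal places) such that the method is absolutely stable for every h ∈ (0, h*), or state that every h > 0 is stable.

(-4.0000,0); λ=-12 ⇒ h* = (4)/12 = 0.3333.

Test eqn y'=λy, z=hλ:
  y_{n+1} = y_n + z·[3/4·y_n + 1/4·y_{n+1}] ⇒ (1 − 1/4z)y_{n+1} = (1 + 3/4z)y_n
  Hence R(z) = (1 + 3/4z)/(1 − 1/4z).

Need |R(x)|<1, x<0.
x=-1.75: |R|=0.2174
R=−1: 1+3/4x = −1+1/4x ⇒ -1/2x=2 ⇒ x=2/(-1/2)=-4.0000
Confirm numerically:
  x=-3.854: |R|=0.96282 <1
  x=-3.385: |R|=0.83345 <1
  x=-2.237: |R|=0.43466 <1
  x=-2.116: |R|=0.38391 <1
  x=-4.505: |R|=1.11875 >1
  x=-4.449: |R|=1.10628 >1
Interval (-4.0000, 0).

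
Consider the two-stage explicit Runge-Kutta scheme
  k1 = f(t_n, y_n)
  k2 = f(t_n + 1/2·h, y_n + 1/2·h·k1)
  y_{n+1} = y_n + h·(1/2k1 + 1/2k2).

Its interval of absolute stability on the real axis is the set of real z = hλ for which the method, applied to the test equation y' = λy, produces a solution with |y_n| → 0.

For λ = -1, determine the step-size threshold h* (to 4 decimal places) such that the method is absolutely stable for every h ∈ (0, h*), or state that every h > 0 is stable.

Test eqn y'=λy, z=hλ:
  k1=λy_n ⇒ h·k1=z·y_n;  k2=λ(1+1/2z)y_n ⇒ h·k2=z(1+1/2z)y_n
  y_{n+1}/y_n = 1 + 1/2z + 1/2z(1+1/2z) = 1 + z + 1/4z²
  so R(z) = 1 + z + 1/4z².

Find x<0 with |R(x)|<1.
x=-0.59: |R|=0.4970
R=1: x+1/4x²=0 ⇒ x=−4=-4.0000; min R=1−1/(4·1/4)=0.0000>−1
Confirm numerically:
  x=-3.321: |R|=0.43626 <1
  x=-2.321: |R|=0.02576 <1
  x=-1.841: |R|=0.00632 <1
  x=-4.390: |R|=1.42802 >1
  x=-4.280: |R|=1.29960 >1
  x=-4.107: |R|=1.10986 >1
Interval (-4.0000, 0).

(-4.0000,0); λ=-1 ⇒ h* = (4)/1 = 4.0000.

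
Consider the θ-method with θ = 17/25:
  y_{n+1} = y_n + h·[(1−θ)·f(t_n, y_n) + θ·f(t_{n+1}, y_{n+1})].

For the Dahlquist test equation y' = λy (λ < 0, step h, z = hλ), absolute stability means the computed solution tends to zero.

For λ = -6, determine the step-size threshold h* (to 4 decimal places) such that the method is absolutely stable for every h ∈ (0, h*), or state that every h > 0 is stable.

unbounded; (−∞, 0). Any h>0 works for λ=-6.

Set f=λy, z=hλ:
  y_{n+1} = y_n + z·[8/25·y_n + 17/25·y_{n+1}] ⇒ (1 − 17/25z)y_{n+1} = (1 + 8/25z)y_n
  Hence R(z) = (1 + 8/25z)/(1 − 17/25z).

Need |R(x)|<1, x<0.
x=-0.51: |R|=0.6213
x=-2: |R|=0.1525
x=-10: |R|=0.2821
x=-100: |R|=0.4493
θ=17/25≥1/2 ⇒ |1+8/25x|<|1−17/25x| ∀x<0 ⇒ unbounded interval.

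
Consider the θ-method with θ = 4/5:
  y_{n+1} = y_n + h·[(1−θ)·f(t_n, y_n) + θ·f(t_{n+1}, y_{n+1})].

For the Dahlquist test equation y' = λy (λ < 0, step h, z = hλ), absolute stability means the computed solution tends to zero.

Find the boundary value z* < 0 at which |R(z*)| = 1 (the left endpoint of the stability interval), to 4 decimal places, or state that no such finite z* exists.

unbounded; (−∞, 0).

Test eqn y'=λy, z=hλ:
  y_{n+1} = y_n + z·[1/5·y_n + 4/5·y_{n+1}] ⇒ (1 − 4/5z)y_{n+1} = (1 + 1/5z)y_n
  Hence R(z) = (1 + 1/5z)/(1 − 4/5z).

Need |R(x)|<1, x<0.
x=-1.32: |R|=0.3580
x=-2: |R|=0.2308
x=-10: |R|=0.1111
x=-100: |R|=0.2346
θ=4/5≥1/2 ⇒ |1+1/5x|<|1−4/5x| ∀x<0 ⇒ stable on all of ℝ⁻.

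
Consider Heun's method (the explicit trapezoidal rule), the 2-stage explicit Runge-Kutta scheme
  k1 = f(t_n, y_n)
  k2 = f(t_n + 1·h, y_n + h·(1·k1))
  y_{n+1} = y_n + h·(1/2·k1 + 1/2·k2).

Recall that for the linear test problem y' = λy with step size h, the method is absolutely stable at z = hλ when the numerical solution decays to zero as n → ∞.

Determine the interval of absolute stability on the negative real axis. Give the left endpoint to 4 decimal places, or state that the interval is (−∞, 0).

On y'=λy, z=hλ:
  order 2, 2-stage ⇒ R(z)=1+z+z^2/2
  (e.g. R(-0.58)=0.58820, |R|=0.58820)

Find x<0 with |R(x)|<1.
x=-0.58: |R|=0.5882
|R(-2.22)|=1.2442 |R(-1.65)|=0.7112 |R(-1.19)|=0.5181
Bisect:
  x_lo=-2.5673 |R|=1.7281  x_hi=-0.2297 |R|=0.7967
  mid=-1.39849 |R|=0.57940 →hi
  mid=-1.98287 |R|=0.98302 →hi
  mid=-2.27506 |R|=1.31289 →lo
  mid=-2.12897 |R|=1.13728 →lo
  mid=-2.05592 |R|=1.05748 →lo
  mid=-2.01939 |R|=1.01958 →lo
  mid=-2.00113 |R|=1.00113 →lo
  mid=-1.99200 |R|=0.99203 →hi
  mid=-1.99657 |R|=0.99657 →hi
  ...
  [-2.00013,-1.99999] ⇒ x*=-2.0000
Interval (-2.0000, 0).

(-2.0000, 0).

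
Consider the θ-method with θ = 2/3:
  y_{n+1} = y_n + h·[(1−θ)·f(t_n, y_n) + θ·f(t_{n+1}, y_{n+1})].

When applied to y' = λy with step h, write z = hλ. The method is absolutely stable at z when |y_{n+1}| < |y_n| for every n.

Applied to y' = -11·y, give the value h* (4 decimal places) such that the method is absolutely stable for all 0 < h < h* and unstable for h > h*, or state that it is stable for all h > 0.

On y'=λy, z=hλ:
  y_{n+1} = y_n + z·[1/3·y_n + 2/3·y_{n+1}] ⇒ (1 − 2/3z)y_{n+1} = (1 + 1/3z)y_n
  ⇒ R(z) = (1 + 1/3z)/(1 − 2/3z).

Boundary: |R(x)|=1, x<0.
x=-1.43: |R|=0.2679
x=-2: |R|=0.1429
x=-10: |R|=0.3043
x=-100: |R|=0.4778
θ=2/3≥1/2 ⇒ |1+1/3x|<|1−2/3x| ∀x<0 ⇒ interval (−∞,0).

interval (−∞, 0). Any h>0 works for λ=-11.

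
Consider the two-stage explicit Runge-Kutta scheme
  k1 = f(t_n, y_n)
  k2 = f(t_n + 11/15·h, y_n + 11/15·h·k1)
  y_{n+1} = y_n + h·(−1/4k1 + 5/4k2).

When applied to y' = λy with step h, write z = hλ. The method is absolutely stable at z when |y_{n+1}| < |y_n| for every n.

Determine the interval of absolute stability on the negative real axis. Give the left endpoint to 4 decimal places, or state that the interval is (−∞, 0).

With y'=λy (z=hλ):
  k1=λy_n ⇒ h·k1=z·y_n;  k2=λ(1+11/15z)y_n ⇒ h·k2=z(1+11/15z)y_n
  y_{n+1}/y_n = 1 − 1/4z + 5/4z(1+11/15z) = 1 + z + 11/12z²
  ⇒ R(z) = 1 + z + 11/12z².

Solve |R(x)|<1 on ℝ⁻.
x=-1: |R|=0.9167
R=1: x+11/12x²=0 ⇒ x=−12/11=-1.0909; min R=1−1/(4·11/12)=0.7273>−1
Confirm numerically:
  x=-0.985: |R|=0.90437 <1
  x=-0.848: |R|=0.81118 <1
  x=-0.614: |R|=0.73158 <1
  x=-0.496: |R|=0.72951 <1
  x=-1.562: |R|=1.67452 >1
  x=-1.373: |R|=1.35503 >1
Interval (-1.0909, 0).

(-1.0909, 0).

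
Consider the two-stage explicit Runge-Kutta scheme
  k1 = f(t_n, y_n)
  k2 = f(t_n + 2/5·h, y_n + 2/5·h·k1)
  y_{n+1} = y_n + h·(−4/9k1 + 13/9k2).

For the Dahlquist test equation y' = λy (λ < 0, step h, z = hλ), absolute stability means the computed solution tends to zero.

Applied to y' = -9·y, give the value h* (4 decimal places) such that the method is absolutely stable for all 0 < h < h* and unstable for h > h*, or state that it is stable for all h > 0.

(-1.7308,0); λ=-9 ⇒ h* = (45/26)/9 = 0.1923.

Set f=λy, z=hλ:
  k1=λy_n ⇒ h·k1=z·y_n;  k2=λ(1+2/5z)y_n ⇒ h·k2=z(1+2/5z)y_n
  y_{n+1}/y_n = 1 − 4/9z + 13/9z(1+2/5z) = 1 + z + 26/45z²
  ⇒ R(z) = 1 + z + 26/45z².

Find x<0 with |R(x)|<1.
x=-0.57: |R|=0.6177
R=1: x+26/45x²=0 ⇒ x=−45/26=-1.7308; min R=1−1/(4·26/45)=0.5673>−1
Confirm numerically:
  x=-1.555: |R|=0.84208 <1
  x=-1.322: |R|=0.68777 <1
  x=-1.221: |R|=0.64037 <1
  x=-1.187: |R|=0.62707 <1
  x=-2.119: |R|=1.47532 >1
  x=-2.043: |R|=1.36856 >1
  x=-1.984: |R|=1.29028 >1
Stable set (-1.7308, 0).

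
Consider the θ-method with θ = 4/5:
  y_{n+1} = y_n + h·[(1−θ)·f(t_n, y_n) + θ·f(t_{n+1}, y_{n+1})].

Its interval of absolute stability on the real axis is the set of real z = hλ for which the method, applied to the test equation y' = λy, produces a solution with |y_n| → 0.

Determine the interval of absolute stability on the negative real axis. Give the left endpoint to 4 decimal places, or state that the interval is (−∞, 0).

unbounded; (−∞, 0).

Test eqn y'=λy, z=hλ:
  y_{n+1} = y_n + z·[1/5·y_n + 4/5·y_{n+1}] ⇒ (1 − 4/5z)y_{n+1} = (1 + 1/5z)y_n
  so R(z) = (1 + 1/5z)/(1 − 4/5z).

Need |R(x)|<1, x<0.
x=-1.2: |R|=0.3878
x=-2: |R|=0.2308
x=-10: |R|=0.1111
x=-100: |R|=0.2346
θ=4/5≥1/2 ⇒ |1+1/5x|<|1−4/5x| ∀x<0 ⇒ unbounded interval.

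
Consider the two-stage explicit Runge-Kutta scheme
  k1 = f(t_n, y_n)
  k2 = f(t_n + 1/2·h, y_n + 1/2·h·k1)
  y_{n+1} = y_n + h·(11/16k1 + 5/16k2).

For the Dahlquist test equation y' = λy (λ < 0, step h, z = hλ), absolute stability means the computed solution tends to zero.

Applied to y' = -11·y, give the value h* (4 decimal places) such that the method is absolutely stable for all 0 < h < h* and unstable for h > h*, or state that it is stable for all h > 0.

Set f=λy, z=hλ:
  k1=λy_n ⇒ h·k1=z·y_n;  k2=λ(1+1/2z)y_n ⇒ h·k2=z(1+1/2z)y_n
  y_{n+1}/y_n = 1 + 11/16z + 5/16z(1+1/2z) = 1 + z + 5/32z²
  so R(z) = 1 + z + 5/32z².

Solve |R(x)|<1 on ℝ⁻.
x=-1.04: |R|=0.1290
R=1: x+5/32x²=0 ⇒ x=−32/5=-6.4000; min R=1−1/(4·5/32)=-0.6000>−1
Confirm numerically:
  x=-4.165: |R|=0.45450 <1
  x=-2.938: |R|=0.58927 <1
  x=-2.621: |R|=0.54762 <1
  x=-2.560: |R|=0.53600 <1
  x=-6.986: |R|=1.63966 >1
  x=-6.602: |R|=1.20838 >1
  x=-6.568: |R|=1.17241 >1
Interval (-6.4000, 0).

(-6.4000,0); λ=-11 ⇒ h* = (32/5)/11 = 0.5818.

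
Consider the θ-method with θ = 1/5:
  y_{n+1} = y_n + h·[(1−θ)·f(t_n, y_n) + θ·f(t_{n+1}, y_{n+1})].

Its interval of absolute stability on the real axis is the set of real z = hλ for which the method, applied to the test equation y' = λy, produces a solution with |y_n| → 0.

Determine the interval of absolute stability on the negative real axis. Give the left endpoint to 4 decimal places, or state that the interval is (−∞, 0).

With y'=λy (z=hλ):
  y_{n+1} = y_n + z·[4/5·y_n + 1/5·y_{n+1}] ⇒ (1 − 1/5z)y_{n+1} = (1 + 4/5z)y_n
  so R(z) = (1 + 4/5z)/(1 − 1/5z).

Boundary: |R(x)|=1, x<0.
x=-1.8: |R|=0.3235
R=−1: 1+4/5x = −1+1/5x ⇒ -3/5x=2 ⇒ x=2/(-3/5)=-3.3333
Confirm numerically:
  x=-3.268: |R|=0.97629 <1
  x=-2.798: |R|=0.79405 <1
  x=-2.318: |R|=0.58377 <1
  x=-3.738: |R|=1.13893 >1
  x=-3.662: |R|=1.11383 >1
  x=-3.517: |R|=1.06469 >1
Interval (-3.3333, 0).

(-3.3333, 0).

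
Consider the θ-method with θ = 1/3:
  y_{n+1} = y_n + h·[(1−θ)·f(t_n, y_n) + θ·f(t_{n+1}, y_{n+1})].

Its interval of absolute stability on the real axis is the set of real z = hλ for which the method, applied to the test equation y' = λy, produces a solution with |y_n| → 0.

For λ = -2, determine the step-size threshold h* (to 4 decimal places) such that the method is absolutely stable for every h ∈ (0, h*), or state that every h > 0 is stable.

On y'=λy, z=hλ:
  y_{n+1} = y_n + z·[2/3·y_n + 1/3·y_{n+1}] ⇒ (1 − 1/3z)y_{n+1} = (1 + 2/3z)y_n
  so R(z) = (1 + 2/3z)/(1 − 1/3z).

Solve |R(x)|<1 on ℝ⁻.
x=-1.46: |R|=0.0179
R=−1: 1+2/3x = −1+1/3x ⇒ -1/3x=2 ⇒ x=2/(-1/3)=-6.0000
Confirm numerically:
  x=-5.246: |R|=0.90856 <1
  x=-4.134: |R|=0.73844 <1
  x=-4.047: |R|=0.72286 <1
  x=-3.108: |R|=0.52652 <1
  x=-6.261: |R|=1.02818 >1
  x=-6.142: |R|=1.01553 >1
Interval (-6.0000, 0).

(-6.0000,0); λ=-2 ⇒ h* = (6)/2 = 3.0000.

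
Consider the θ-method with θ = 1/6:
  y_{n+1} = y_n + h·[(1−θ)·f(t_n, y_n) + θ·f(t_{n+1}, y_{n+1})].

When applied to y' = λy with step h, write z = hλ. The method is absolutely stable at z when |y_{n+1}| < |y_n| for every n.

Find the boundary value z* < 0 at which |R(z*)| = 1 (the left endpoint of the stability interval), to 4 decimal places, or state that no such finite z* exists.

On y'=λy, z=hλ:
  y_{n+1} = y_n + z·[5/6·y_n + 1/6·y_{n+1}] ⇒ (1 − 1/6z)y_{n+1} = (1 + 5/6z)y_n
  Hence R(z) = (1 + 5/6z)/(1 − 1/6z).

Boundary: |R(x)|=1, x<0.
x=-1.05: |R|=0.1064
R=−1: 1+5/6x = −1+1/6x ⇒ -2/3x=2 ⇒ x=2/(-2/3)=-3.0000
Confirm numerically:
  x=-2.899: |R|=0.95460 <1
  x=-1.863: |R|=0.42159 <1
  x=-1.617: |R|=0.27373 <1
  x=-1.471: |R|=0.18137 <1
  x=-3.559: |R|=1.23392 >1
  x=-3.346: |R|=1.14808 >1
  x=-3.031: |R|=1.01373 >1
Stable set (-3.0000, 0).

z* = -3.0000.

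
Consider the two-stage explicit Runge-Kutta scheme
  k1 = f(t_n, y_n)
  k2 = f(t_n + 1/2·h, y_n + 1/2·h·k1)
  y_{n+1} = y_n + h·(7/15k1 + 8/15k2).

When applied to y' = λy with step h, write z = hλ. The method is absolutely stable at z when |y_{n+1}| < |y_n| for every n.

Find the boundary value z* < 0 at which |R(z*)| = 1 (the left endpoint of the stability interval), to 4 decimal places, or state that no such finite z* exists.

z* = -3.7500.

With y'=λy (z=hλ):
  k1=λy_n ⇒ h·k1=z·y_n;  k2=λ(1+1/2z)y_n ⇒ h·k2=z(1+1/2z)y_n
  y_{n+1}/y_n = 1 + 7/15z + 8/15z(1+1/2z) = 1 + z + 4/15z²
  ⇒ R(z) = 1 + z + 4/15z².

Find x<0 with |R(x)|<1.
x=-1.38: |R|=0.1278
R=1: x+4/15x²=0 ⇒ x=−15/4=-3.7500; min R=1−1/(4·4/15)=0.0625>−1
Confirm numerically:
  x=-2.948: |R|=0.36952 <1
  x=-2.744: |R|=0.26388 <1
  x=-2.363: |R|=0.12601 <1
  x=-4.015: |R|=1.28373 >1
  x=-3.833: |R|=1.08484 >1
Stable set (-3.7500, 0).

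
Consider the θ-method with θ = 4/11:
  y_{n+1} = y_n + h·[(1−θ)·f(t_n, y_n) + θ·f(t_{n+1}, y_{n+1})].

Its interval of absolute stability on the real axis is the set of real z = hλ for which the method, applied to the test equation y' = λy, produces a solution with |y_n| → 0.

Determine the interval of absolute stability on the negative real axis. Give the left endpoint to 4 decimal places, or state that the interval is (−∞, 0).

(-7.3333, 0).

With y'=λy (z=hλ):
  y_{n+1} = y_n + z·[7/11·y_n + 4/11·y_{n+1}] ⇒ (1 − 4/11z)y_{n+1} = (1 + 7/11z)y_n
  R(z) = (1 + 7/11z)/(1 − 4/11z).

Solve |R(x)|<1 on ℝ⁻.
x=-1.75: |R|=0.0694
R=−1: 1+7/11x = −1+4/11x ⇒ -3/11x=2 ⇒ x=2/(-3/11)=-7.3333
Confirm numerically:
  x=-5.600: |R|=0.84431 <1
  x=-4.932: |R|=0.76556 <1
  x=-4.236: |R|=0.66748 <1
  x=-7.578: |R|=1.01777 >1
  x=-7.559: |R|=1.01642 >1
  x=-7.432: |R|=1.00727 >1
Stable set (-7.3333, 0).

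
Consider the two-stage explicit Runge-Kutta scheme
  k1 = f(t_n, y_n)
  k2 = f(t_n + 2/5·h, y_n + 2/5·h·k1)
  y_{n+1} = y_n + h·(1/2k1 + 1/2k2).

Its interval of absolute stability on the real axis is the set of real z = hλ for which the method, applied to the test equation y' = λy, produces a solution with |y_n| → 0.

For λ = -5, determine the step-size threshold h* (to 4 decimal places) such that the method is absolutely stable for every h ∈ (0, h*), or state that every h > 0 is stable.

(-5.0000,0); λ=-5 ⇒ h* = (5)/5 = 1.0000.

Test eqn y'=λy, z=hλ:
  k1=λy_n ⇒ h·k1=z·y_n;  k2=λ(1+2/5z)y_n ⇒ h·k2=z(1+2/5z)y_n
  y_{n+1}/y_n = 1 + 1/2z + 1/2z(1+2/5z) = 1 + z + 1/5z²
  ⇒ R(z) = 1 + z + 1/5z².

Find x<0 with |R(x)|<1.
x=-1.47: |R|=0.0378
R=1: x+1/5x²=0 ⇒ x=−5=-5.0000; min R=1−1/(4·1/5)=-0.2500>−1
Confirm numerically:
  x=-4.494: |R|=0.54521 <1
  x=-3.975: |R|=0.18513 <1
  x=-3.925: |R|=0.15613 <1
  x=-2.333: |R|=0.24442 <1
  x=-5.290: |R|=1.30682 >1
  x=-5.243: |R|=1.25481 >1
  x=-5.162: |R|=1.16725 >1
Stable set (-5.0000, 0).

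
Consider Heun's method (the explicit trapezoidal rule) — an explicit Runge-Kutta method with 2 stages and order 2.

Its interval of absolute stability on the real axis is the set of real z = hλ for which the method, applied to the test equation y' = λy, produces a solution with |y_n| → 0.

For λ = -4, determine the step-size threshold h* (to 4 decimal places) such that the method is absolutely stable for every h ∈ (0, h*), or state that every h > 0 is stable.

Test eqn y'=λy, z=hλ:
  order 2, 2-stage ⇒ R(z)=1+z+z^2/2
  (e.g. R(-1.38)=0.57220, |R|=0.57220)

Boundary: |R(x)|=1, x<0.
x=-1.38: |R|=0.5722
|R(-1.81)|=0.8281 |R(-0.98)|=0.5002 |R(-0.85)|=0.5112
Bisect:
  x_lo=-2.4589 |R|=1.5642  x_hi=-0.1402 |R|=0.8696
  mid=-1.29953 |R|=0.54486 →hi
  mid=-1.87921 |R|=0.88650 →hi
  mid=-2.16905 |R|=1.18333 →lo
  mid=-2.02413 |R|=1.02442 →lo
  mid=-1.95167 |R|=0.95284 →hi
  mid=-1.98790 |R|=0.98797 →hi
  mid=-2.00601 |R|=1.00603 →lo
  mid=-1.99695 |R|=0.99696 →hi
  ...
  [-2.00007,-1.99993] ⇒ x*=-2.0000
Stable set (-2.0000, 0).

(-2.0000,0); λ=-4 ⇒ h* = 0.5000.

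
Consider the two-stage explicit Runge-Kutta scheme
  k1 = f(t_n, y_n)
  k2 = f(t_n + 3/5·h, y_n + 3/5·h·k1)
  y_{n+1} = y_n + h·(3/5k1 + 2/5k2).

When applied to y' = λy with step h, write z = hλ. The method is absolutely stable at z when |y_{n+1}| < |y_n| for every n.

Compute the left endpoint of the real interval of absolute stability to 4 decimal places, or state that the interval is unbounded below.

On y'=λy, z=hλ:
  k1=λy_n ⇒ h·k1=z·y_n;  k2=λ(1+3/5z)y_n ⇒ h·k2=z(1+3/5z)y_n
  y_{n+1}/y_n = 1 + 3/5z + 2/5z(1+3/5z) = 1 + z + 6/25z²
  R(z) = 1 + z + 6/25z².

Need |R(x)|<1, x<0.
x=-1.15: |R|=0.1674
R=1: x+6/25x²=0 ⇒ x=−25/6=-4.1667; min R=1−1/(4·6/25)=-0.0417>−1
Confirm numerically:
  x=-4.106: |R|=0.94022 <1
  x=-2.930: |R|=0.13038 <1
  x=-1.793: |R|=0.02144 <1
  x=-4.588: |R|=1.46394 >1
  x=-4.560: |R|=1.43046 >1
  x=-4.314: |R|=1.15254 >1
Interval (-4.1667, 0).

left endpoint -4.1667.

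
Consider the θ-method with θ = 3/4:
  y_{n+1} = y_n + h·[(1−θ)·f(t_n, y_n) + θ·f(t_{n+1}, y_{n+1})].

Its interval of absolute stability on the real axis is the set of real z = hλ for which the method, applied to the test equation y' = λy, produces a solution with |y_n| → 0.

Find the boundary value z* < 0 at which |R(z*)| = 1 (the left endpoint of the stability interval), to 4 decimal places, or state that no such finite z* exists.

On y'=λy, z=hλ:
  y_{n+1} = y_n + z·[1/4·y_n + 3/4·y_{n+1}] ⇒ (1 − 3/4z)y_{n+1} = (1 + 1/4z)y_n
  R(z) = (1 + 1/4z)/(1 − 3/4z).

Need |R(x)|<1, x<0.
x=-1.11: |R|=0.3943
x=-2: |R|=0.2000
x=-10: |R|=0.1765
x=-100: |R|=0.3158
θ=3/4≥1/2 ⇒ |1+1/4x|<|1−3/4x| ∀x<0 ⇒ interval (−∞,0).

interval (−∞, 0).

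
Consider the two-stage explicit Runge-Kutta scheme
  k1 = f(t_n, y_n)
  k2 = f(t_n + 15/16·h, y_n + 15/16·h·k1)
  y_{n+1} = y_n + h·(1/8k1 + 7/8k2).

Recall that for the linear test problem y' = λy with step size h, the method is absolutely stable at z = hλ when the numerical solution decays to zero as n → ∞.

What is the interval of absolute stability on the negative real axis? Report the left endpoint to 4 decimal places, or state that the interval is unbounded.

(-1.2190, 0).

With y'=λy (z=hλ):
  k1=λy_n ⇒ h·k1=z·y_n;  k2=λ(1+15/16z)y_n ⇒ h·k2=z(1+15/16z)y_n
  y_{n+1}/y_n = 1 + 1/8z + 7/8z(1+15/16z) = 1 + z + 105/128z²
  so R(z) = 1 + z + 105/128z².

Boundary: |R(x)|=1, x<0.
x=-0.67: |R|=0.6982
R=1: x+105/128x²=0 ⇒ x=−128/105=-1.2190; min R=1−1/(4·105/128)=0.6952>−1
Confirm numerically:
  x=-1.070: |R|=0.86918 <1
  x=-0.995: |R|=0.81713 <1
  x=-0.759: |R|=0.71357 <1
  x=-0.547: |R|=0.69844 <1
  x=-1.594: |R|=1.49028 >1
  x=-1.257: |R|=1.03913 >1
So |R|<1 on (-1.2190, 0).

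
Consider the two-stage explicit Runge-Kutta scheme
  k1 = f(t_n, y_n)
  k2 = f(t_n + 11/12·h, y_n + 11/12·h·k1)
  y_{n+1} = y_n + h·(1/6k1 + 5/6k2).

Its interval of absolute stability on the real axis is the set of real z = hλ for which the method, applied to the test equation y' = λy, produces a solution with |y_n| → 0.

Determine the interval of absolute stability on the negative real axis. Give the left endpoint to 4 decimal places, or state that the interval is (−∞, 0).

With y'=λy (z=hλ):
  k1=λy_n ⇒ h·k1=z·y_n;  k2=λ(1+11/12z)y_n ⇒ h·k2=z(1+11/12z)y_n
  y_{n+1}/y_n = 1 + 1/6z + 5/6z(1+11/12z) = 1 + z + 55/72z²
  so R(z) = 1 + z + 55/72z².

Find x<0 with |R(x)|<1.
x=-1.03: |R|=0.7804
R=1: x+55/72x²=0 ⇒ x=−72/55=-1.3091; min R=1−1/(4·55/72)=0.6727>−1
Confirm numerically:
  x=-1.250: |R|=0.94358 <1
  x=-1.142: |R|=0.85424 <1
  x=-0.804: |R|=0.68979 <1
  x=-1.596: |R|=1.34979 >1
  x=-1.507: |R|=1.22783 >1
  x=-1.389: |R|=1.08479 >1
Stable set (-1.3091, 0).

(-1.3091, 0).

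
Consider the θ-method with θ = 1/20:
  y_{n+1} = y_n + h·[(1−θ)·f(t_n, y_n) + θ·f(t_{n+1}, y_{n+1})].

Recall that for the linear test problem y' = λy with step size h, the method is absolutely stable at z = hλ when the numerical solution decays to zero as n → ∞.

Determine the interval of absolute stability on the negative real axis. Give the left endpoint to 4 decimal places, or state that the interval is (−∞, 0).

(-2.2222, 0).

Test eqn y'=λy, z=hλ:
  y_{n+1} = y_n + z·[19/20·y_n + 1/20·y_{n+1}] ⇒ (1 − 1/20z)y_{n+1} = (1 + 19/20z)y_n
  Hence R(z) = (1 + 19/20z)/(1 − 1/20z).

Find x<0 with |R(x)|<1.
x=-1.67: |R|=0.5413
R=−1: 1+19/20x = −1+1/20x ⇒ -9/10x=2 ⇒ x=2/(-9/10)=-2.2222
Confirm numerically:
  x=-2.020: |R|=0.83470 <1
  x=-1.802: |R|=0.65306 <1
  x=-1.721: |R|=0.58464 <1
  x=-1.053: |R|=0.00033 <1
  x=-2.765: |R|=1.42917 >1
  x=-2.579: |R|=1.28442 >1
  x=-2.505: |R|=1.22617 >1
So |R|<1 on (-2.2222, 0).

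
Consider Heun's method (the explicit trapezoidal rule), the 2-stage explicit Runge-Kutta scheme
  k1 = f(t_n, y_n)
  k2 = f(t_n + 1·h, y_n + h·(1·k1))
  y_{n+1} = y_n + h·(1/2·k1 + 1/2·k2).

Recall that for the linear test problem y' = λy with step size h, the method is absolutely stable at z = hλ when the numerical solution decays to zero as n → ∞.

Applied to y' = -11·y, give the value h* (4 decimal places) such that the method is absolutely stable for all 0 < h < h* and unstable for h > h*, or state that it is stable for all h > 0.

(-2.0000,0); λ=-11 ⇒ h* = 0.1818.

Set f=λy, z=hλ:
  order 2, 2-stage ⇒ R(z)=1+z+z^2/2
  (e.g. R(-0.54)=0.60580, |R|=0.60580)

Find x<0 with |R(x)|<1.
x=-0.54: |R|=0.6058
|R(-2.3)|=1.3450 |R(-2.06)|=1.0618 |R(-1.45)|=0.6013
Bisect:
  x_lo=-2.3182 |R|=1.3688  x_hi=-0.2505 |R|=0.7808
  mid=-1.28436 |R|=0.54043 →hi
  mid=-1.80127 |R|=0.82102 →hi
  mid=-2.05973 |R|=1.06151 →lo
  mid=-1.93050 |R|=0.93292 →hi
  mid=-1.99511 |R|=0.99513 →hi
  mid=-2.02742 |R|=1.02780 →lo
  mid=-2.01127 |R|=1.01133 →lo
  mid=-2.00319 |R|=1.00320 →lo
  mid=-1.99915 |R|=0.99915 →hi
  mid=-2.00117 |R|=1.00117 →lo
  ...
  [-2.00004,-1.99991] ⇒ x*=-2.0000
Stable set (-2.0000, 0).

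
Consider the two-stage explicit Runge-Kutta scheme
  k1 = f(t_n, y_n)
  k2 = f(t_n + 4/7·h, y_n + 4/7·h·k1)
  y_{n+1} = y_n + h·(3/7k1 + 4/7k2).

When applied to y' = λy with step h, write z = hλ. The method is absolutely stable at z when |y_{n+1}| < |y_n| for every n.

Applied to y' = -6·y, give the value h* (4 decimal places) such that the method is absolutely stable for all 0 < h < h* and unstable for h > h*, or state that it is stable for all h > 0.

(-3.0625,0); λ=-6 ⇒ h* = (49/16)/6 = 0.5104.

Set f=λy, z=hλ:
  k1=λy_n ⇒ h·k1=z·y_n;  k2=λ(1+4/7z)y_n ⇒ h·k2=z(1+4/7z)y_n
  y_{n+1}/y_n = 1 + 3/7z + 4/7z(1+4/7z) = 1 + z + 16/49z²
  ⇒ R(z) = 1 + z + 16/49z².

Need |R(x)|<1, x<0.
x=-0.51: |R|=0.5749
R=1: x+16/49x²=0 ⇒ x=−49/16=-3.0625; min R=1−1/(4·16/49)=0.2344>−1
Confirm numerically:
  x=-2.180: |R|=0.37180 <1
  x=-2.139: |R|=0.35498 <1
  x=-1.629: |R|=0.23750 <1
  x=-1.360: |R|=0.24395 <1
  x=-3.519: |R|=1.52455 >1
  x=-3.459: |R|=1.44783 >1
  x=-3.191: |R|=1.13389 >1
Stable set (-3.0625, 0).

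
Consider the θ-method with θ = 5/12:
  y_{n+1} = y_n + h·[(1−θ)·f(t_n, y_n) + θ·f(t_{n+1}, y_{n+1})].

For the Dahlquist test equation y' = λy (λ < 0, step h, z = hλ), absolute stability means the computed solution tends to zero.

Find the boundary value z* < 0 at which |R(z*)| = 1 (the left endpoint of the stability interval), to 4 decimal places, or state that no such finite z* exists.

z* = -12.0000.

On y'=λy, z=hλ:
  y_{n+1} = y_n + z·[7/12·y_n + 5/12·y_{n+1}] ⇒ (1 − 5/12z)y_{n+1} = (1 + 7/12z)y_n
  R(z) = (1 + 7/12z)/(1 − 5/12z).

Solve |R(x)|<1 on ℝ⁻.
x=-1.75: |R|=0.0120
R=−1: 1+7/12x = −1+5/12x ⇒ -1/6x=2 ⇒ x=2/(-1/6)=-12.0000
Confirm numerically:
  x=-11.478: |R|=0.98495 <1
  x=-8.354: |R|=0.86439 <1
  x=-7.803: |R|=0.83546 <1
  x=-12.482: |R|=1.01296 >1
  x=-12.258: |R|=1.00704 >1
Stable set (-12.0000, 0).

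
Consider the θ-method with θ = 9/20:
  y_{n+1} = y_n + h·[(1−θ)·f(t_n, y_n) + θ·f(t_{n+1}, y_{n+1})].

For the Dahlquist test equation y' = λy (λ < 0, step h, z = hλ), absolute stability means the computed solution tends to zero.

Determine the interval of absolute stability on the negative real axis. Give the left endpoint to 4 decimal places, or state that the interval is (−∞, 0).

(-20.0000, 0).

On y'=λy, z=hλ:
  y_{n+1} = y_n + z·[11/20·y_n + 9/20·y_{n+1}] ⇒ (1 − 9/20z)y_{n+1} = (1 + 11/20z)y_n
  Hence R(z) = (1 + 11/20z)/(1 − 9/20z).

Boundary: |R(x)|=1, x<0.
x=-0.41: |R|=0.6539
R=−1: 1+11/20x = −1+9/20x ⇒ -1/10x=2 ⇒ x=2/(-1/10)=-20.0000
Confirm numerically:
  x=-19.535: |R|=0.99525 <1
  x=-11.718: |R|=0.86798 <1
  x=-10.032: |R|=0.81924 <1
  x=-20.445: |R|=1.00436 >1
  x=-20.152: |R|=1.00151 >1
Interval (-20.0000, 0).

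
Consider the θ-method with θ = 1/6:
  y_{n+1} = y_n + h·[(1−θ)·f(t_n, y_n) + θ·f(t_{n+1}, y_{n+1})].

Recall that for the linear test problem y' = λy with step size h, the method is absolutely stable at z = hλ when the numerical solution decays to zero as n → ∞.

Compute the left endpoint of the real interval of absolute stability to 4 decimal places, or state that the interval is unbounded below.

left endpoint -3.0000.

With y'=λy (z=hλ):
  y_{n+1} = y_n + z·[5/6·y_n + 1/6·y_{n+1}] ⇒ (1 − 1/6z)y_{n+1} = (1 + 5/6z)y_n
  so R(z) = (1 + 5/6z)/(1 − 1/6z).

Need |R(x)|<1, x<0.
x=-1.57: |R|=0.2444
R=−1: 1+5/6x = −1+1/6x ⇒ -2/3x=2 ⇒ x=2/(-2/3)=-3.0000
Confirm numerically:
  x=-2.372: |R|=0.69995 <1
  x=-1.810: |R|=0.39052 <1
  x=-1.338: |R|=0.09403 <1
  x=-3.539: |R|=1.22602 >1
  x=-3.322: |R|=1.13817 >1
  x=-3.121: |R|=1.05306 >1
Stable set (-3.0000, 0).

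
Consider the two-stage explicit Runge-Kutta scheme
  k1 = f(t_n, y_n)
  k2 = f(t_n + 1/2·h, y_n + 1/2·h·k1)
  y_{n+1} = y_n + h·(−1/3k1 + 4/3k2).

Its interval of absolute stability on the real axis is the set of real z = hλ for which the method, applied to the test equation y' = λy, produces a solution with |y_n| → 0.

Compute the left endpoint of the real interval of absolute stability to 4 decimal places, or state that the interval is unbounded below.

Test eqn y'=λy, z=hλ:
  k1=λy_n ⇒ h·k1=z·y_n;  k2=λ(1+1/2z)y_n ⇒ h·k2=z(1+1/2z)y_n
  y_{n+1}/y_n = 1 − 1/3z + 4/3z(1+1/2z) = 1 + z + 2/3z²
  Hence R(z) = 1 + z + 2/3z².

Boundary: |R(x)|=1, x<0.
x=-1.06: |R|=0.6891
R=1: x+2/3x²=0 ⇒ x=−3/2=-1.5000; min R=1−1/(4·2/3)=0.6250>−1
Confirm numerically:
  x=-1.369: |R|=0.88044 <1
  x=-1.064: |R|=0.69073 <1
  x=-1.058: |R|=0.68824 <1
  x=-2.063: |R|=1.77431 >1
  x=-1.986: |R|=1.64346 >1
Interval (-1.5000, 0).

left endpoint -1.5000.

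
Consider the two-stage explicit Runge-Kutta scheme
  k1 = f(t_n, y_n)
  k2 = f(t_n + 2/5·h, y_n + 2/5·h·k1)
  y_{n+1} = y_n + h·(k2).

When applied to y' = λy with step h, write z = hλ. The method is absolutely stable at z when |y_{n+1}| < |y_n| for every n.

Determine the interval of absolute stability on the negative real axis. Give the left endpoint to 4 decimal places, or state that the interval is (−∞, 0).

Set f=λy, z=hλ:
  k1=λy_n ⇒ h·k1=z·y_n;  k2=λ(1+2/5z)y_n ⇒ h·k2=z(1+2/5z)y_n
  y_{n+1}/y_n = 1 + z(1+2/5z) = 1 + z + 2/5z²
  R(z) = 1 + z + 2/5z².

Find x<0 with |R(x)|<1.
x=-1.35: |R|=0.3790
R=1: x+2/5x²=0 ⇒ x=−5/2=-2.5000; min R=1−1/(4·2/5)=0.3750>−1
Confirm numerically:
  x=-2.365: |R|=0.87229 <1
  x=-2.109: |R|=0.67015 <1
  x=-1.667: |R|=0.44456 <1
  x=-2.897: |R|=1.46004 >1
  x=-2.589: |R|=1.09217 >1
Stable set (-2.5000, 0).

(-2.5000, 0).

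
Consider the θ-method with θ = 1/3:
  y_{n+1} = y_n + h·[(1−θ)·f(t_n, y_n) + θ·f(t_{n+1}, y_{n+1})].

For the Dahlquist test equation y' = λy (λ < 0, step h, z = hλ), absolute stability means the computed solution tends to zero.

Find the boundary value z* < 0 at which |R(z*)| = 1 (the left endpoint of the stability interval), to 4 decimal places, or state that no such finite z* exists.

Test eqn y'=λy, z=hλ:
  y_{n+1} = y_n + z·[2/3·y_n + 1/3·y_{n+1}] ⇒ (1 − 1/3z)y_{n+1} = (1 + 2/3z)y_n
  so R(z) = (1 + 2/3z)/(1 − 1/3z).

Need |R(x)|<1, x<0.
x=-0.68: |R|=0.4457
R=−1: 1+2/3x = −1+1/3x ⇒ -1/3x=2 ⇒ x=2/(-1/3)=-6.0000
Confirm numerically:
  x=-5.669: |R|=0.96182 <1
  x=-5.423: |R|=0.93150 <1
  x=-4.833: |R|=0.85101 <1
  x=-4.675: |R|=0.82736 <1
  x=-6.349: |R|=1.03733 >1
  x=-6.223: |R|=1.02418 >1
Interval (-6.0000, 0).

z* = -6.0000.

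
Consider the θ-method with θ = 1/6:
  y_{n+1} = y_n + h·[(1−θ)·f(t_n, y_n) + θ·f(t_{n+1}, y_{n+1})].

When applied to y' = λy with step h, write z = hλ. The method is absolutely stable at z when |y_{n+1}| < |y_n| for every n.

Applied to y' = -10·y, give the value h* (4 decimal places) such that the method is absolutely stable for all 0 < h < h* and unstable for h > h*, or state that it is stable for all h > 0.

(-3.0000,0); λ=-10 ⇒ h* = (3)/10 = 0.3000.

With y'=λy (z=hλ):
  y_{n+1} = y_n + z·[5/6·y_n + 1/6·y_{n+1}] ⇒ (1 − 1/6z)y_{n+1} = (1 + 5/6z)y_n
  Hence R(z) = (1 + 5/6z)/(1 − 1/6z).

Solve |R(x)|<1 on ℝ⁻.
x=-1.31: |R|=0.0752
R=−1: 1+5/6x = −1+1/6x ⇒ -2/3x=2 ⇒ x=2/(-2/3)=-3.0000
Confirm numerically:
  x=-2.854: |R|=0.93404 <1
  x=-1.790: |R|=0.37869 <1
  x=-1.716: |R|=0.33437 <1
  x=-1.310: |R|=0.07524 <1
  x=-3.588: |R|=1.24531 >1
  x=-3.511: |R|=1.21491 >1
  x=-3.215: |R|=1.09333 >1
Interval (-3.0000, 0).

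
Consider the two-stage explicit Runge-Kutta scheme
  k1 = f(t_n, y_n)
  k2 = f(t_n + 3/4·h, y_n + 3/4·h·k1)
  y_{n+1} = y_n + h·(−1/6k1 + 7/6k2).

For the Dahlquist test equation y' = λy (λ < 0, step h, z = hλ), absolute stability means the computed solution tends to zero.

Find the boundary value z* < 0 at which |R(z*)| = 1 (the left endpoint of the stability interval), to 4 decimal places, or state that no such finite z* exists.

left endpoint -1.1429.

Test eqn y'=λy, z=hλ:
  k1=λy_n ⇒ h·k1=z·y_n;  k2=λ(1+3/4z)y_n ⇒ h·k2=z(1+3/4z)y_n
  y_{n+1}/y_n = 1 − 1/6z + 7/6z(1+3/4z) = 1 + z + 7/8z²
  ⇒ R(z) = 1 + z + 7/8z².

Boundary: |R(x)|=1, x<0.
x=-0.39: |R|=0.7431
R=1: x+7/8x²=0 ⇒ x=−8/7=-1.1429; min R=1−1/(4·7/8)=0.7143>−1
Confirm numerically:
  x=-1.091: |R|=0.95050 <1
  x=-1.064: |R|=0.92658 <1
  x=-0.865: |R|=0.78970 <1
  x=-0.812: |R|=0.76493 <1
  x=-1.645: |R|=1.72277 >1
  x=-1.200: |R|=1.06000 >1
So |R|<1 on (-1.1429, 0).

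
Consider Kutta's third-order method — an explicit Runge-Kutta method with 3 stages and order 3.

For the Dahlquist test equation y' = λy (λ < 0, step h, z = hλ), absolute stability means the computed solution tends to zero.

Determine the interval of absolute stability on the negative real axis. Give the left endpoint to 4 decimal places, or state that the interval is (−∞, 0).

With y'=λy (z=hλ):
  order 3, 3-stage ⇒ R(z)=1+z+z^2/2+z^3/6
  (e.g. R(-0.7)=0.48783, |R|=0.48783)

Find x<0 with |R(x)|<1.
x=-0.7: |R|=0.4878
|R(-2.67)|=1.2779 |R(-2.34)|=0.7377 |R(-1.59)|=0.0041
Bisect:
  x_lo=-2.8451 |R|=1.6362  x_hi=-0.3204 |R|=0.7254
  mid=-1.58279 |R|=0.00895 →hi
  mid=-2.21396 |R|=0.57181 →hi
  mid=-2.52954 |R|=1.02783 →lo
  mid=-2.37175 |R|=0.78275 →hi
  mid=-2.45065 |R|=0.90077 →hi
  mid=-2.49009 |R|=0.96314 →hi
  mid=-2.50982 |R|=0.99519 →hi
  mid=-2.51968 |R|=1.01144 →lo
  mid=-2.51475 |R|=1.00330 →lo
  mid=-2.51228 |R|=0.99924 →hi
  ...
  [-2.51275,-2.51259] ⇒ x*=-2.5127
Stable set (-2.5127, 0).

z∈(-2.5127,0).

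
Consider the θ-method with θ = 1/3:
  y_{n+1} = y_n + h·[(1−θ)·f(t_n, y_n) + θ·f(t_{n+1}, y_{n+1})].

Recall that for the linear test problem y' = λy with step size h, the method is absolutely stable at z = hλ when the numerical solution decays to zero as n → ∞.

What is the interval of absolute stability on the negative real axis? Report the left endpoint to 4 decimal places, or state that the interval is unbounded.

z∈(-6.0000,0).

Test eqn y'=λy, z=hλ:
  y_{n+1} = y_n + z·[2/3·y_n + 1/3·y_{n+1}] ⇒ (1 − 1/3z)y_{n+1} = (1 + 2/3z)y_n
  ⇒ R(z) = (1 + 2/3z)/(1 − 1/3z).

Boundary: |R(x)|=1, x<0.
x=-0.33: |R|=0.7027
R=−1: 1+2/3x = −1+1/3x ⇒ -1/3x=2 ⇒ x=2/(-1/3)=-6.0000
Confirm numerically:
  x=-4.934: |R|=0.86564 <1
  x=-4.927: |R|=0.86464 <1
  x=-3.212: |R|=0.55119 <1
  x=-3.119: |R|=0.52917 <1
  x=-6.477: |R|=1.05033 >1
  x=-6.062: |R|=1.00684 >1
Stable set (-6.0000, 0).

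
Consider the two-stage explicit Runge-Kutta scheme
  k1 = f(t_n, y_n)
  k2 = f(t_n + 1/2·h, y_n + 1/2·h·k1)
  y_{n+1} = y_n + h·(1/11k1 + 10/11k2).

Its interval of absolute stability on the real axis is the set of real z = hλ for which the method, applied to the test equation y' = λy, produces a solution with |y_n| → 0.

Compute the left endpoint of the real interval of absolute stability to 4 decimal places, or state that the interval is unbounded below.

Test eqn y'=λy, z=hλ:
  k1=λy_n ⇒ h·k1=z·y_n;  k2=λ(1+1/2z)y_n ⇒ h·k2=z(1+1/2z)y_n
  y_{n+1}/y_n = 1 + 1/11z + 10/11z(1+1/2z) = 1 + z + 5/11z²
  R(z) = 1 + z + 5/11z².

Find x<0 with |R(x)|<1.
x=-1.06: |R|=0.4507
R=1: x+5/11x²=0 ⇒ x=−11/5=-2.2000; min R=1−1/(4·5/11)=0.4500>−1
Confirm numerically:
  x=-2.062: |R|=0.87066 <1
  x=-2.027: |R|=0.84060 <1
  x=-1.927: |R|=0.76088 <1
  x=-2.382: |R|=1.19706 >1
  x=-2.315: |R|=1.12101 >1
Stable set (-2.2000, 0).

left endpoint -2.2000.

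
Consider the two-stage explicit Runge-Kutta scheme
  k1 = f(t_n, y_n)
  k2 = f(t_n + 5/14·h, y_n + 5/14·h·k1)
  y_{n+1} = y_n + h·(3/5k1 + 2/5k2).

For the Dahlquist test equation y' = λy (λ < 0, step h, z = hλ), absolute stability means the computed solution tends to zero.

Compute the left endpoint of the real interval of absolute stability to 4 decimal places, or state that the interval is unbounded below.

Set f=λy, z=hλ:
  k1=λy_n ⇒ h·k1=z·y_n;  k2=λ(1+5/14z)y_n ⇒ h·k2=z(1+5/14z)y_n
  y_{n+1}/y_n = 1 + 3/5z + 2/5z(1+5/14z) = 1 + z + 1/7z²
  ⇒ R(z) = 1 + z + 1/7z².

Need |R(x)|<1, x<0.
x=-0.93: |R|=0.1936
R=1: x+1/7x²=0 ⇒ x=−7=-7.0000; min R=1−1/(4·1/7)=-0.7500>−1
Confirm numerically:
  x=-6.148: |R|=0.25170 <1
  x=-3.881: |R|=0.72926 <1
  x=-3.754: |R|=0.74078 <1
  x=-7.347: |R|=1.36420 >1
  x=-7.037: |R|=1.03720 >1
Interval (-7.0000, 0).

left endpoint -7.0000.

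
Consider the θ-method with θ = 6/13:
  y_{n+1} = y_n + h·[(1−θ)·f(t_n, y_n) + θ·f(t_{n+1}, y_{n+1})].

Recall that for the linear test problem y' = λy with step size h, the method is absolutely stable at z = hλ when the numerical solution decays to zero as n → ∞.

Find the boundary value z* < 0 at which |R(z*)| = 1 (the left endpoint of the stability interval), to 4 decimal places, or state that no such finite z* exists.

left endpoint -26.0000.

Test eqn y'=λy, z=hλ:
  y_{n+1} = y_n + z·[7/13·y_n + 6/13·y_{n+1}] ⇒ (1 − 6/13z)y_{n+1} = (1 + 7/13z)y_n
  ⇒ R(z) = (1 + 7/13z)/(1 − 6/13z).

Solve |R(x)|<1 on ℝ⁻.
x=-0.35: |R|=0.6987
R=−1: 1+7/13x = −1+6/13x ⇒ -1/13x=2 ⇒ x=2/(-1/13)=-26.0000
Confirm numerically:
  x=-22.844: |R|=0.97897 <1
  x=-20.805: |R|=0.96231 <1
  x=-14.055: |R|=0.87727 <1
  x=-26.599: |R|=1.00347 >1
  x=-26.377: |R|=1.00220 >1
Stable set (-26.0000, 0).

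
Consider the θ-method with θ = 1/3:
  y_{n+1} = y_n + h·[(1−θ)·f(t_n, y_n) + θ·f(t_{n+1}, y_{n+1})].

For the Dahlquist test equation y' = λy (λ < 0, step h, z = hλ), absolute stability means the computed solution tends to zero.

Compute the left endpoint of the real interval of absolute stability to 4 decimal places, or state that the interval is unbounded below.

left endpoint -6.0000.

On y'=λy, z=hλ:
  y_{n+1} = y_n + z·[2/3·y_n + 1/3·y_{n+1}] ⇒ (1 − 1/3z)y_{n+1} = (1 + 2/3z)y_n
  ⇒ R(z) = (1 + 2/3z)/(1 − 1/3z).

Find x<0 with |R(x)|<1.
x=-1.54: |R|=0.0176
R=−1: 1+2/3x = −1+1/3x ⇒ -1/3x=2 ⇒ x=2/(-1/3)=-6.0000
Confirm numerically:
  x=-4.649: |R|=0.82338 <1
  x=-3.944: |R|=0.70392 <1
  x=-3.618: |R|=0.64007 <1
  x=-6.503: |R|=1.05293 >1
  x=-6.112: |R|=1.01229 >1
Stable set (-6.0000, 0).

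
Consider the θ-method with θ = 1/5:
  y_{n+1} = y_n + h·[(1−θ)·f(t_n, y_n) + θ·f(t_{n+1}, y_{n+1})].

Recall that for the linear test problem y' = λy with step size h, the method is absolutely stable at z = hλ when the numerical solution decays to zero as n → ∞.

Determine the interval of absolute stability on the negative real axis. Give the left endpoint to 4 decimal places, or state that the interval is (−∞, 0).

Test eqn y'=λy, z=hλ:
  y_{n+1} = y_n + z·[4/5·y_n + 1/5·y_{n+1}] ⇒ (1 − 1/5z)y_{n+1} = (1 + 4/5z)y_n
  ⇒ R(z) = (1 + 4/5z)/(1 − 1/5z).

Need |R(x)|<1, x<0.
x=-0.72: |R|=0.3706
R=−1: 1+4/5x = −1+1/5x ⇒ -3/5x=2 ⇒ x=2/(-3/5)=-3.3333
Confirm numerically:
  x=-2.903: |R|=0.83664 <1
  x=-2.371: |R|=0.60833 <1
  x=-1.967: |R|=0.41165 <1
  x=-1.416: |R|=0.10349 <1
  x=-3.913: |R|=1.19511 >1
  x=-3.670: |R|=1.11649 >1
  x=-3.392: |R|=1.02097 >1
So |R|<1 on (-3.3333, 0).

z∈(-3.3333,0).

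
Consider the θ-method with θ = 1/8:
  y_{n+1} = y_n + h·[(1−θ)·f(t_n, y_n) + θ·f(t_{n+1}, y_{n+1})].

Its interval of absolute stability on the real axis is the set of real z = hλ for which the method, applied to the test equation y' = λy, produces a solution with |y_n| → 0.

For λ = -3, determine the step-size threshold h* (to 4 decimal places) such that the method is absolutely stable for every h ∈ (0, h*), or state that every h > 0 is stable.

(-2.6667,0); λ=-3 ⇒ h* = (8/3)/3 = 0.8889.

Set f=λy, z=hλ:
  y_{n+1} = y_n + z·[7/8·y_n + 1/8·y_{n+1}] ⇒ (1 − 1/8z)y_{n+1} = (1 + 7/8z)y_n
  R(z) = (1 + 7/8z)/(1 − 1/8z).

Find x<0 with |R(x)|<1.
x=-0.84: |R|=0.2398
R=−1: 1+7/8x = −1+1/8x ⇒ -3/4x=2 ⇒ x=2/(-3/4)=-2.6667
Confirm numerically:
  x=-1.970: |R|=0.58074 <1
  x=-1.570: |R|=0.31243 <1
  x=-1.387: |R|=0.18206 <1
  x=-3.035: |R|=1.20027 >1
  x=-2.918: |R|=1.13812 >1
  x=-2.815: |R|=1.08229 >1
Interval (-2.6667, 0).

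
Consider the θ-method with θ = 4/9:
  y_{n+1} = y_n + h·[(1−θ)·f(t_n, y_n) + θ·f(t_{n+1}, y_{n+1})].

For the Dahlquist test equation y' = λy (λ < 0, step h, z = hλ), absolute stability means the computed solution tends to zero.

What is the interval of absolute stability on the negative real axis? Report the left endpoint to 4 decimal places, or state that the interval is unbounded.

With y'=λy (z=hλ):
  y_{n+1} = y_n + z·[5/9·y_n + 4/9·y_{n+1}] ⇒ (1 − 4/9z)y_{n+1} = (1 + 5/9z)y_n
  Hence R(z) = (1 + 5/9z)/(1 − 4/9z).

Find x<0 with |R(x)|<1.
x=-1.23: |R|=0.2047
R=−1: 1+5/9x = −1+4/9x ⇒ -1/9x=2 ⇒ x=2/(-1/9)=-18.0000
Confirm numerically:
  x=-14.663: |R|=0.95067 <1
  x=-11.126: |R|=0.87152 <1
  x=-7.208: |R|=0.71474 <1
  x=-18.344: |R|=1.00418 >1
  x=-18.206: |R|=1.00252 >1
Stable set (-18.0000, 0).

(-18.0000, 0).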